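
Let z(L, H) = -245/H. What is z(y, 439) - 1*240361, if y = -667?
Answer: -105518724/439 ≈ -2.4036e+5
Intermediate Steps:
z(y, 439) - 1*240361 = -245/439 - 1*240361 = -245*1/439 - 240361 = -245/439 - 240361 = -105518724/439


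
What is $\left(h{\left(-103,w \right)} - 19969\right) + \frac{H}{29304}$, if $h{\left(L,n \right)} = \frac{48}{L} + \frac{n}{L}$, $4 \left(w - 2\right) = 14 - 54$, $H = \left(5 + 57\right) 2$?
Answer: $- \frac{15068457929}{754578} \approx -19969.0$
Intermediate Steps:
$H = 124$ ($H = 62 \cdot 2 = 124$)
$w = -8$ ($w = 2 + \frac{14 - 54}{4} = 2 + \frac{1}{4} \left(-40\right) = 2 - 10 = -8$)
$\left(h{\left(-103,w \right)} - 19969\right) + \frac{H}{29304} = \left(\frac{48 - 8}{-103} - 19969\right) + \frac{124}{29304} = \left(\left(- \frac{1}{103}\right) 40 - 19969\right) + 124 \cdot \frac{1}{29304} = \left(- \frac{40}{103} - 19969\right) + \frac{31}{7326} = - \frac{2056847}{103} + \frac{31}{7326} = - \frac{15068457929}{754578}$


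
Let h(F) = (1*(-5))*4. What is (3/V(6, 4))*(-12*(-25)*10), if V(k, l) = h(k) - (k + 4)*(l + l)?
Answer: -90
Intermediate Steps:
h(F) = -20 (h(F) = -5*4 = -20)
V(k, l) = -20 - 2*l*(4 + k) (V(k, l) = -20 - (k + 4)*(l + l) = -20 - (4 + k)*2*l = -20 - 2*l*(4 + k))
(3/V(6, 4))*(-12*(-25)*10) = (3/(-20 - 8*4 - 2*6*4))*(-12*(-25)*10) = (3/(-20 - 32 - 48))*(300*10) = (3/(-100))*3000 = (3*(-1/100))*3000 = -3/100*3000 = -90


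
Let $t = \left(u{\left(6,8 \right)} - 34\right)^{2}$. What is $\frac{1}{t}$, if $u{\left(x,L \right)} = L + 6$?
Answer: $\frac{1}{400} \approx 0.0025$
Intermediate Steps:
$u{\left(x,L \right)} = 6 + L$
$t = 400$ ($t = \left(\left(6 + 8\right) - 34\right)^{2} = \left(14 - 34\right)^{2} = \left(-20\right)^{2} = 400$)
$\frac{1}{t} = \frac{1}{400}$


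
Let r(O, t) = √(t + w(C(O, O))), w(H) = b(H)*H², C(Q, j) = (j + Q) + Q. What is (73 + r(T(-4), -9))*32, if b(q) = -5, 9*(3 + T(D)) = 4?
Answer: 2336 + 32*I*√2726/3 ≈ 2336.0 + 556.92*I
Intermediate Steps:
T(D) = -23/9 (T(D) = -3 + (⅑)*4 = -3 + 4/9 = -23/9)
C(Q, j) = j + 2*Q (C(Q, j) = (Q + j) + Q = j + 2*Q)
w(H) = -5*H²
r(O, t) = √(t - 45*O²) (r(O, t) = √(t - 5*(O + 2*O)²) = √(t - 5*9*O²) = √(t - 45*O²))
(73 + r(T(-4), -9))*32 = (73 + √(-9 - 45*(-23/9)²))*32 = (73 + √(-9 - 45*529/81))*32 = (73 + √(-9 - 2645/9))*32 = (73 + √(-2726/9))*32 = (73 + I*√2726/3)*32 = 2336 + 32*I*√2726/3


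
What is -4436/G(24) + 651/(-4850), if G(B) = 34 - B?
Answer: -2152111/4850 ≈ -443.73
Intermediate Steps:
-4436/G(24) + 651/(-4850) = -4436/(34 - 1*24) + 651/(-4850) = -4436/(34 - 24) + 651*(-1/4850) = -4436/10 - 651/4850 = -4436*⅒ - 651/4850 = -2218/5 - 651/4850 = -2152111/4850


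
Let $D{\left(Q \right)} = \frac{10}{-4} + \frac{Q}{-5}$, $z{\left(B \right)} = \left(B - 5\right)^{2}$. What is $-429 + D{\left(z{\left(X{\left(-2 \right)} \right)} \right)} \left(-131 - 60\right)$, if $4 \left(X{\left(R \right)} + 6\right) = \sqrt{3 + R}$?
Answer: $\frac{357039}{80} \approx 4463.0$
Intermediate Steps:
$X{\left(R \right)} = -6 + \frac{\sqrt{3 + R}}{4}$
$z{\left(B \right)} = \left(-5 + B\right)^{2}$
$D{\left(Q \right)} = - \frac{5}{2} - \frac{Q}{5}$ ($D{\left(Q \right)} = 10 \left(- \frac{1}{4}\right) + Q \left(- \frac{1}{5}\right) = - \frac{5}{2} - \frac{Q}{5}$)
$-429 + D{\left(z{\left(X{\left(-2 \right)} \right)} \right)} \left(-131 - 60\right) = -429 + \left(- \frac{5}{2} - \frac{\left(-5 - \left(6 - \frac{\sqrt{3 - 2}}{4}\right)\right)^{2}}{5}\right) \left(-131 - 60\right) = -429 + \left(- \frac{5}{2} - \frac{\left(-5 - \left(6 - \frac{\sqrt{1}}{4}\right)\right)^{2}}{5}\right) \left(-191\right) = -429 + \left(- \frac{5}{2} - \frac{\left(-5 + \left(-6 + \frac{1}{4} \cdot 1\right)\right)^{2}}{5}\right) \left(-191\right) = -429 + \left(- \frac{5}{2} - \frac{\left(-5 + \left(-6 + \frac{1}{4}\right)\right)^{2}}{5}\right) \left(-191\right) = -429 + \left(- \frac{5}{2} - \frac{\left(-5 - \frac{23}{4}\right)^{2}}{5}\right) \left(-191\right) = -429 + \left(- \frac{5}{2} - \frac{\left(- \frac{43}{4}\right)^{2}}{5}\right) \left(-191\right) = -429 + \left(- \frac{5}{2} - \frac{1849}{80}\right) \left(-191\right) = -429 - - \frac{391359}{80} = -429 + \frac{391359}{80} = \frac{357039}{80}$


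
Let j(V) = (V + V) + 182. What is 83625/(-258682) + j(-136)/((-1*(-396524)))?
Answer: -4147825110/12821702671 ≈ -0.32350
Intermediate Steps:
j(V) = 182 + 2*V (j(V) = 2*V + 182 = 182 + 2*V)
83625/(-258682) + j(-136)/((-1*(-396524))) = 83625/(-258682) + (182 + 2*(-136))/((-1*(-396524))) = 83625*(-1/258682) + (182 - 272)/396524 = -83625/258682 - 90*1/396524 = -83625/258682 - 45/198262 = -4147825110/12821702671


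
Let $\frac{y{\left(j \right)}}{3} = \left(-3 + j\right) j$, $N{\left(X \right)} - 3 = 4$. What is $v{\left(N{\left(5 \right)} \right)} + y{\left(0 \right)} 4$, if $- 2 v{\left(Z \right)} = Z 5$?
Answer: $- \frac{35}{2} \approx -17.5$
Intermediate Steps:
$N{\left(X \right)} = 7$ ($N{\left(X \right)} = 3 + 4 = 7$)
$v{\left(Z \right)} = - \frac{5 Z}{2}$ ($v{\left(Z \right)} = - \frac{Z 5}{2} = - \frac{5 Z}{2}$)
$y{\left(j \right)} = 3 j \left(-3 + j\right)$ ($y{\left(j \right)} = 3 \left(-3 + j\right) j = 3 j \left(-3 + j\right)$)
$v{\left(N{\left(5 \right)} \right)} + y{\left(0 \right)} 4 = \left(- \frac{5}{2}\right) 7 + 3 \cdot 0 \left(-3 + 0\right) 4 = - \frac{35}{2} + 3 \cdot 0 \left(-3\right) 4 = - \frac{35}{2} + 0 \cdot 4 = - \frac{35}{2} + 0 = - \frac{35}{2}$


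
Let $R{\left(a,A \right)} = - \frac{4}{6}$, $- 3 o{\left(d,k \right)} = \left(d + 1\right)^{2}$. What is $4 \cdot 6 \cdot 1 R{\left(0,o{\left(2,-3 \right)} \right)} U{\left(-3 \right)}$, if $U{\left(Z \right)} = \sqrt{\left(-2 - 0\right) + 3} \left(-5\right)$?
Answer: $80$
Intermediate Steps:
$o{\left(d,k \right)} = - \frac{\left(1 + d\right)^{2}}{3}$ ($o{\left(d,k \right)} = - \frac{\left(d + 1\right)^{2}}{3} = - \frac{\left(1 + d\right)^{2}}{3}$)
$R{\left(a,A \right)} = - \frac{2}{3}$ ($R{\left(a,A \right)} = \left(-4\right) \frac{1}{6} = - \frac{2}{3}$)
$U{\left(Z \right)} = -5$ ($U{\left(Z \right)} = \sqrt{\left(-2 + 0\right) + 3} \left(-5\right) = \sqrt{-2 + 3} \left(-5\right) = \sqrt{1} \left(-5\right) = 1 \left(-5\right) = -5$)
$4 \cdot 6 \cdot 1 R{\left(0,o{\left(2,-3 \right)} \right)} U{\left(-3 \right)} = 4 \cdot 6 \cdot 1 \left(- \frac{2}{3}\right) \left(-5\right) = 24 \cdot 1 \left(- \frac{2}{3}\right) \left(-5\right) = 24 \left(- \frac{2}{3}\right) \left(-5\right) = \left(-16\right) \left(-5\right) = 80$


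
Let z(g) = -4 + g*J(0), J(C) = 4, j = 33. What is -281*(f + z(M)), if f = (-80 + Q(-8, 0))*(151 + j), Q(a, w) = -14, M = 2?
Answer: 4859052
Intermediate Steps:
z(g) = -4 + 4*g (z(g) = -4 + g*4 = -4 + 4*g)
f = -17296 (f = (-80 - 14)*(151 + 33) = -94*184 = -17296)
-281*(f + z(M)) = -281*(-17296 + (-4 + 4*2)) = -281*(-17296 + (-4 + 8)) = -281*(-17296 + 4) = -281*(-17292) = 4859052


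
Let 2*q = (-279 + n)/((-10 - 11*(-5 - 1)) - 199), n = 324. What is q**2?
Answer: 2025/81796 ≈ 0.024757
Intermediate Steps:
q = -45/286 (q = ((-279 + 324)/((-10 - 11*(-5 - 1)) - 199))/2 = (45/((-10 - 11*(-6)) - 199))/2 = (45/((-10 + 66) - 199))/2 = (45/(56 - 199))/2 = (45/(-143))/2 = (45*(-1/143))/2 = (1/2)*(-45/143) = -45/286 ≈ -0.15734)
q**2 = (-45/286)**2 = 2025/81796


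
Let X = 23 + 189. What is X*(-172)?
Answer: -36464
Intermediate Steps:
X = 212
X*(-172) = 212*(-172) = -36464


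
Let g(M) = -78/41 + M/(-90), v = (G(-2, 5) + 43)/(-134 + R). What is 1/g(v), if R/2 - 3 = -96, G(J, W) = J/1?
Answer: -1180800/2244719 ≈ -0.52603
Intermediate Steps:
G(J, W) = J (G(J, W) = J*1 = J)
R = -186 (R = 6 + 2*(-96) = 6 - 192 = -186)
v = -41/320 (v = (-2 + 43)/(-134 - 186) = 41/(-320) = 41*(-1/320) = -41/320 ≈ -0.12812)
g(M) = -78/41 - M/90 (g(M) = -78*1/41 + M*(-1/90) = -78/41 - M/90)
1/g(v) = 1/(-78/41 - 1/90*(-41/320)) = 1/(-78/41 + 41/28800) = 1/(-2244719/1180800) = -1180800/2244719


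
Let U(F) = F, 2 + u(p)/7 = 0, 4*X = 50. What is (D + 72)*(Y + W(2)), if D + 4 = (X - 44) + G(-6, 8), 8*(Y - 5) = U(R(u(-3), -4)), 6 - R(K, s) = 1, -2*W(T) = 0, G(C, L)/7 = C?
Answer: -495/16 ≈ -30.938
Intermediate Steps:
X = 25/2 (X = (¼)*50 = 25/2 ≈ 12.500)
u(p) = -14 (u(p) = -14 + 7*0 = -14 + 0 = -14)
G(C, L) = 7*C
W(T) = 0 (W(T) = -½*0 = 0)
R(K, s) = 5 (R(K, s) = 6 - 1*1 = 6 - 1 = 5)
Y = 45/8 (Y = 5 + (⅛)*5 = 5 + 5/8 = 45/8 ≈ 5.6250)
D = -155/2 (D = -4 + ((25/2 - 44) + 7*(-6)) = -4 + (-63/2 - 42) = -4 - 147/2 = -155/2 ≈ -77.500)
(D + 72)*(Y + W(2)) = (-155/2 + 72)*(45/8 + 0) = -11/2*45/8 = -495/16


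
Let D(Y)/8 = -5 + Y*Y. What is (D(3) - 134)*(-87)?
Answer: 8874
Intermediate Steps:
D(Y) = -40 + 8*Y**2 (D(Y) = 8*(-5 + Y*Y) = 8*(-5 + Y**2) = -40 + 8*Y**2)
(D(3) - 134)*(-87) = ((-40 + 8*3**2) - 134)*(-87) = ((-40 + 8*9) - 134)*(-87) = ((-40 + 72) - 134)*(-87) = (32 - 134)*(-87) = -102*(-87) = 8874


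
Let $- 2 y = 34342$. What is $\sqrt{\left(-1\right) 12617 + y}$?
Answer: $2 i \sqrt{7447} \approx 172.59 i$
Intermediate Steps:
$y = -17171$ ($y = \left(- \frac{1}{2}\right) 34342 = -17171$)
$\sqrt{\left(-1\right) 12617 + y} = \sqrt{\left(-1\right) 12617 - 17171} = \sqrt{-12617 - 17171} = \sqrt{-29788} = 2 i \sqrt{7447}$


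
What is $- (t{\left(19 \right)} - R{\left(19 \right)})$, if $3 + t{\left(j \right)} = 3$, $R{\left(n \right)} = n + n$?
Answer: $38$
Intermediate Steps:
$R{\left(n \right)} = 2 n$
$t{\left(j \right)} = 0$ ($t{\left(j \right)} = -3 + 3 = 0$)
$- (t{\left(19 \right)} - R{\left(19 \right)}) = - (0 - 2 \cdot 19) = - (0 - 38) = \left(-1\right) \left(-38\right) = 38$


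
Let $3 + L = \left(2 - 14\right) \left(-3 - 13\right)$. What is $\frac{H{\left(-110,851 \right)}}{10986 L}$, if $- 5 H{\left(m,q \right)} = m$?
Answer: $\frac{11}{1038177} \approx 1.0595 \cdot 10^{-5}$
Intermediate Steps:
$H{\left(m,q \right)} = - \frac{m}{5}$
$L = 189$ ($L = -3 + \left(2 - 14\right) \left(-3 - 13\right) = -3 - -192 = -3 + 192 = 189$)
$\frac{H{\left(-110,851 \right)}}{10986 L} = \frac{\left(- \frac{1}{5}\right) \left(-110\right)}{10986 \cdot 189} = \frac{22}{2076354} = 22 \cdot \frac{1}{2076354} = \frac{11}{1038177}$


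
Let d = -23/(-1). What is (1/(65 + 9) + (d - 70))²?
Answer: 12089529/5476 ≈ 2207.7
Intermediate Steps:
d = 23 (d = -1*(-23) = 23)
(1/(65 + 9) + (d - 70))² = (1/(65 + 9) + (23 - 70))² = (1/74 - 47)² = (-3477/74)² = 12089529/5476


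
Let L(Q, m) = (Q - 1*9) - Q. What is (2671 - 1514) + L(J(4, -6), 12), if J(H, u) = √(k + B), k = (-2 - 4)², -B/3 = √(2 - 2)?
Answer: 1148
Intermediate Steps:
B = 0 (B = -3*√(2 - 2) = -3*√0 = -3*0 = 0)
k = 36 (k = (-6)² = 36)
J(H, u) = 6 (J(H, u) = √(36 + 0) = √36 = 6)
L(Q, m) = -9 (L(Q, m) = (Q - 9) - Q = (-9 + Q) - Q = -9)
(2671 - 1514) + L(J(4, -6), 12) = (2671 - 1514) - 9 = 1157 - 9 = 1148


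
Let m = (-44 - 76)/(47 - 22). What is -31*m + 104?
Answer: 1264/5 ≈ 252.80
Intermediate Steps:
m = -24/5 (m = -120/25 = -120*1/25 = -24/5 ≈ -4.8000)
-31*m + 104 = -31*(-24/5) + 104 = 744/5 + 104 = 1264/5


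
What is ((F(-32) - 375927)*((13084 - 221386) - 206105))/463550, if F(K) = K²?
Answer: 155362427521/463550 ≈ 3.3516e+5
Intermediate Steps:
((F(-32) - 375927)*((13084 - 221386) - 206105))/463550 = (((-32)² - 375927)*((13084 - 221386) - 206105))/463550 = ((1024 - 375927)*(-208302 - 206105))*(1/463550) = -374903*(-414407)*(1/463550) = 155362427521*(1/463550) = 155362427521/463550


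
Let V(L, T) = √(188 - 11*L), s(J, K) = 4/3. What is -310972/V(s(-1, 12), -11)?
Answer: -77743*√390/65 ≈ -23620.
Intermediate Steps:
s(J, K) = 4/3 (s(J, K) = 4*(⅓) = 4/3)
-310972/V(s(-1, 12), -11) = -310972/√(188 - 11*4/3) = -310972/√(188 - 44/3) = -310972*√390/260 = -77743*√390/65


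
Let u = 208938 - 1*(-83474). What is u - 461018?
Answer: -168606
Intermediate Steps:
u = 292412 (u = 208938 + 83474 = 292412)
u - 461018 = 292412 - 461018 = -168606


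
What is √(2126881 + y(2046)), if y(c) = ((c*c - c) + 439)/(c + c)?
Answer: √8907651336903/2046 ≈ 1458.7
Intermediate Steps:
y(c) = (439 + c² - c)/(2*c) (y(c) = ((c² - c) + 439)/((2*c)) = (439 + c² - c)*(1/(2*c)) = (439 + c² - c)/(2*c))
√(2126881 + y(2046)) = √(2126881 + (½)*(439 + 2046*(-1 + 2046))/2046) = √(2126881 + (½)*(1/2046)*(439 + 2046*2045)) = √(2126881 + (½)*(1/2046)*(439 + 4184070)) = √(2126881 + (½)*(1/2046)*4184509) = √(2126881 + 4184509/4092) = √(8707381561/4092) = √8907651336903/2046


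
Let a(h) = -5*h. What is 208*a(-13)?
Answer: 13520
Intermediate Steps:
208*a(-13) = 208*(-5*(-13)) = 208*65 = 13520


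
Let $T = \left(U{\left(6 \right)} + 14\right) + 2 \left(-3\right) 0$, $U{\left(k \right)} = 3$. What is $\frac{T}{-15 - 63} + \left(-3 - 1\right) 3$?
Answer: $- \frac{953}{78} \approx -12.218$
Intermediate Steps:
$T = 17$ ($T = \left(3 + 14\right) + 2 \left(-3\right) 0 = 17 - 0 = 17 + 0 = 17$)
$\frac{T}{-15 - 63} + \left(-3 - 1\right) 3 = \frac{1}{-15 - 63} \cdot 17 + \left(-3 - 1\right) 3 = \frac{1}{-78} \cdot 17 - 12 = \left(- \frac{1}{78}\right) 17 - 12 = - \frac{17}{78} - 12 = - \frac{953}{78}$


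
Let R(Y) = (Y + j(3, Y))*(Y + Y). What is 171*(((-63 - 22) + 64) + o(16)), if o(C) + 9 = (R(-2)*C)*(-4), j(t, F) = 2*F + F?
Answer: -355338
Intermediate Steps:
j(t, F) = 3*F
R(Y) = 8*Y² (R(Y) = (Y + 3*Y)*(Y + Y) = (4*Y)*(2*Y) = 8*Y²)
o(C) = -9 - 128*C (o(C) = -9 + ((8*(-2)²)*C)*(-4) = -9 + ((8*4)*C)*(-4) = -9 + (32*C)*(-4) = -9 - 128*C)
171*(((-63 - 22) + 64) + o(16)) = 171*(((-63 - 22) + 64) + (-9 - 128*16)) = 171*((-85 + 64) + (-9 - 2048)) = 171*(-21 - 2057) = 171*(-2078) = -355338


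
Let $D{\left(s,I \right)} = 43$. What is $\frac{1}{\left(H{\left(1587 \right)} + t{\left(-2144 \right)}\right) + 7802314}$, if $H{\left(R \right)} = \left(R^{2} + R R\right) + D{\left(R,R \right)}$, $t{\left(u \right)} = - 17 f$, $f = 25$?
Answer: $\frac{1}{12839070} \approx 7.7887 \cdot 10^{-8}$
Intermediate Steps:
$t{\left(u \right)} = -425$ ($t{\left(u \right)} = \left(-17\right) 25 = -425$)
$H{\left(R \right)} = 43 + 2 R^{2}$ ($H{\left(R \right)} = \left(R^{2} + R R\right) + 43 = \left(R^{2} + R^{2}\right) + 43 = 2 R^{2} + 43 = 43 + 2 R^{2}$)
$\frac{1}{\left(H{\left(1587 \right)} + t{\left(-2144 \right)}\right) + 7802314} = \frac{1}{\left(\left(43 + 2 \cdot 1587^{2}\right) - 425\right) + 7802314} = \frac{1}{\left(\left(43 + 2 \cdot 2518569\right) - 425\right) + 7802314} = \frac{1}{\left(\left(43 + 5037138\right) - 425\right) + 7802314} = \frac{1}{\left(5037181 - 425\right) + 7802314} = \frac{1}{5036756 + 7802314} = \frac{1}{12839070}$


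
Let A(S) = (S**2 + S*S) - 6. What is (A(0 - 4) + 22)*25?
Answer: 1200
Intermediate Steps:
A(S) = -6 + 2*S**2 (A(S) = (S**2 + S**2) - 6 = 2*S**2 - 6 = -6 + 2*S**2)
(A(0 - 4) + 22)*25 = ((-6 + 2*(0 - 4)**2) + 22)*25 = ((-6 + 2*(-4)**2) + 22)*25 = ((-6 + 2*16) + 22)*25 = ((-6 + 32) + 22)*25 = (26 + 22)*25 = 48*25 = 1200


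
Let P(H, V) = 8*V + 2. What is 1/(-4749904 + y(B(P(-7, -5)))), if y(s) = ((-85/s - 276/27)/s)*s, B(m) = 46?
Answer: -414/1966465253 ≈ -2.1053e-7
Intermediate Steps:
P(H, V) = 2 + 8*V
y(s) = -92/9 - 85/s (y(s) = ((-85/s - 276*1/27)/s)*s = ((-85/s - 92/9)/s)*s = ((-92/9 - 85/s)/s)*s = -92/9 - 85/s)
1/(-4749904 + y(B(P(-7, -5)))) = 1/(-4749904 + (-92/9 - 85/46)) = 1/(-4749904 - 4997/414) = 1/(-1966465253/414) = -414/1966465253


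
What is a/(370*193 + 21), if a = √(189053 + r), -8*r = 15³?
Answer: √3018098/285724 ≈ 0.0060802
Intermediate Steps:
r = -3375/8 (r = -⅛*15³ = -⅛*3375 = -3375/8 ≈ -421.88)
a = √3018098/4 (a = √(189053 - 3375/8) = √(1509049/8) = √3018098/4 ≈ 434.32)
a/(370*193 + 21) = (√3018098/4)/(370*193 + 21) = (√3018098/4)/(71410 + 21) = (√3018098/4)/71431 = (√3018098/4)*(1/71431) = √3018098/285724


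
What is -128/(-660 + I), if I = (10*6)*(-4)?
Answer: 32/225 ≈ 0.14222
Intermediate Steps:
I = -240 (I = 60*(-4) = -240)
-128/(-660 + I) = -128/(-660 - 240) = -128/(-900) = -128*(-1/900) = 32/225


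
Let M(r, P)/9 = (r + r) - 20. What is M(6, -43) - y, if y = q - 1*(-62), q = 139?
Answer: -273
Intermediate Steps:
M(r, P) = -180 + 18*r (M(r, P) = 9*((r + r) - 20) = 9*(2*r - 20) = 9*(-20 + 2*r) = -180 + 18*r)
y = 201 (y = 139 - 1*(-62) = 139 + 62 = 201)
M(6, -43) - y = (-180 + 18*6) - 1*201 = (-180 + 108) - 201 = -72 - 201 = -273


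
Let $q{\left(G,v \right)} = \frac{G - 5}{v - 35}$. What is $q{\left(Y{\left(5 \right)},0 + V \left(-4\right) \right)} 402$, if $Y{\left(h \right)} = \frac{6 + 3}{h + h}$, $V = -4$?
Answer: $\frac{8241}{95} \approx 86.747$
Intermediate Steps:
$Y{\left(h \right)} = \frac{9}{2 h}$
$q{\left(G,v \right)} = \frac{-5 + G}{-35 + v}$
$q{\left(Y{\left(5 \right)},0 + V \left(-4\right) \right)} 402 = \frac{-5 + \frac{9}{2 \cdot 5}}{-35 + \left(0 - -16\right)} 402 = \frac{-5 + \frac{9}{2} \cdot \frac{1}{5}}{-35 + \left(0 + 16\right)} 402 = \frac{-5 + \frac{9}{10}}{-35 + 16} \cdot 402 = \frac{1}{-19} \left(- \frac{41}{10}\right) 402 = \left(- \frac{1}{19}\right) \left(- \frac{41}{10}\right) 402 = \frac{41}{190} \cdot 402 = \frac{8241}{95}$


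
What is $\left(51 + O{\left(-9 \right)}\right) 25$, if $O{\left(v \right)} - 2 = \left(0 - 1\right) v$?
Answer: $1550$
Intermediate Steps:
$O{\left(v \right)} = 2 - v$ ($O{\left(v \right)} = 2 + \left(0 - 1\right) v = 2 - v$)
$\left(51 + O{\left(-9 \right)}\right) 25 = \left(51 + \left(2 - -9\right)\right) 25 = \left(51 + \left(2 + 9\right)\right) 25 = \left(51 + 11\right) 25 = 62 \cdot 25 = 1550$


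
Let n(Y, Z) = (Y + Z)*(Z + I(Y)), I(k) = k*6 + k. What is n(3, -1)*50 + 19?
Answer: 2019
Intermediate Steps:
I(k) = 7*k (I(k) = 6*k + k = 7*k)
n(Y, Z) = (Y + Z)*(Z + 7*Y)
n(3, -1)*50 + 19 = ((-1)**2 + 7*3**2 + 8*3*(-1))*50 + 19 = (1 + 7*9 - 24)*50 + 19 = (1 + 63 - 24)*50 + 19 = 40*50 + 19 = 2000 + 19 = 2019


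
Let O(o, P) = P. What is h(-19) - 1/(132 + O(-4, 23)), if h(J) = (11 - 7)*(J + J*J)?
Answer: 212039/155 ≈ 1368.0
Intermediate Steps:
h(J) = 4*J + 4*J² (h(J) = 4*(J + J²) = 4*J + 4*J²)
h(-19) - 1/(132 + O(-4, 23)) = 4*(-19)*(1 - 19) - 1/(132 + 23) = 4*(-19)*(-18) - 1/155 = 1368 - 1*1/155 = 1368 - 1/155 = 212039/155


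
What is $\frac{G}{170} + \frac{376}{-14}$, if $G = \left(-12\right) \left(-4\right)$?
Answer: $- \frac{15812}{595} \approx -26.575$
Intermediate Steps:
$G = 48$
$\frac{G}{170} + \frac{376}{-14} = \frac{48}{170} + \frac{376}{-14} = 48 \cdot \frac{1}{170} + 376 \left(- \frac{1}{14}\right) = \frac{24}{85} - \frac{188}{7} = - \frac{15812}{595}$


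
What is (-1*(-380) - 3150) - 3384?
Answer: -6154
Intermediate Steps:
(-1*(-380) - 3150) - 3384 = (380 - 3150) - 3384 = -2770 - 3384 = -6154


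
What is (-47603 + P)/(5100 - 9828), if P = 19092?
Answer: 28511/4728 ≈ 6.0302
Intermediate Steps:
(-47603 + P)/(5100 - 9828) = (-47603 + 19092)/(5100 - 9828) = -28511/(-4728) = -28511*(-1/4728) = 28511/4728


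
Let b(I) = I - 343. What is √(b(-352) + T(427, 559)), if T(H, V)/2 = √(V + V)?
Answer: √(-695 + 2*√1118) ≈ 25.062*I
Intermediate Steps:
b(I) = -343 + I
T(H, V) = 2*√2*√V (T(H, V) = 2*√(V + V) = 2*√(2*V) = 2*(√2*√V) = 2*√2*√V)
√(b(-352) + T(427, 559)) = √((-343 - 352) + 2*√2*√559) = √(-695 + 2*√1118)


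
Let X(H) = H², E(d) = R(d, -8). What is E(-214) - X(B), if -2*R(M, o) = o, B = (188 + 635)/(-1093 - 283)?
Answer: 6896175/1893376 ≈ 3.6423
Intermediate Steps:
B = -823/1376 (B = 823/(-1376) = 823*(-1/1376) = -823/1376 ≈ -0.59811)
R(M, o) = -o/2
E(d) = 4 (E(d) = -½*(-8) = 4)
E(-214) - X(B) = 4 - (-823/1376)² = 4 - 1*677329/1893376 = 4 - 677329/1893376 = 6896175/1893376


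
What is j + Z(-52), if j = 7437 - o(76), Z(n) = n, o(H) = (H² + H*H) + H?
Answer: -4243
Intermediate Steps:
o(H) = H + 2*H² (o(H) = (H² + H²) + H = 2*H² + H = H + 2*H²)
j = -4191 (j = 7437 - 76*(1 + 2*76) = 7437 - 76*(1 + 152) = 7437 - 76*153 = 7437 - 1*11628 = 7437 - 11628 = -4191)
j + Z(-52) = -4191 - 52 = -4243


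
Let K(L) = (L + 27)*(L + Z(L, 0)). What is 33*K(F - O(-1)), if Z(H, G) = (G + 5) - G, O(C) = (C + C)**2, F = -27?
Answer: 3432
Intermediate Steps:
O(C) = 4*C**2 (O(C) = (2*C)**2 = 4*C**2)
Z(H, G) = 5 (Z(H, G) = (5 + G) - G = 5)
K(L) = (5 + L)*(27 + L) (K(L) = (L + 27)*(L + 5) = (27 + L)*(5 + L) = (5 + L)*(27 + L))
33*K(F - O(-1)) = 33*(135 + (-27 - 4*(-1)**2)**2 + 32*(-27 - 4*(-1)**2)) = 33*(135 + (-27 - 4)**2 + 32*(-27 - 4)) = 33*(135 + (-31)**2 + 32*(-31)) = 33*(135 + 961 - 992) = 33*104 = 3432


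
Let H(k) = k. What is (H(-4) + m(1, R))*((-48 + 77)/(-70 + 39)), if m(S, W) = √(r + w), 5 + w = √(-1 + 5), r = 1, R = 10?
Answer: 116/31 - 29*I*√2/31 ≈ 3.7419 - 1.323*I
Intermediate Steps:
w = -3 (w = -5 + √(-1 + 5) = -5 + √4 = -5 + 2 = -3)
m(S, W) = I*√2 (m(S, W) = √(1 - 3) = √(-2) = I*√2)
(H(-4) + m(1, R))*((-48 + 77)/(-70 + 39)) = (-4 + I*√2)*((-48 + 77)/(-70 + 39)) = (-4 + I*√2)*(29/(-31)) = (-4 + I*√2)*(29*(-1/31)) = (-4 + I*√2)*(-29/31) = 116/31 - 29*I*√2/31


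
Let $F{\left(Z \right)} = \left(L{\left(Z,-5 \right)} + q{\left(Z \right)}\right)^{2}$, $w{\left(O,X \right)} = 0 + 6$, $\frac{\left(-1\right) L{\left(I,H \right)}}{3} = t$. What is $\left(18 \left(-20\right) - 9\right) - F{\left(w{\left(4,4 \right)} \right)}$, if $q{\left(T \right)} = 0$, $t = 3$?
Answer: $-450$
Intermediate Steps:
$L{\left(I,H \right)} = -9$ ($L{\left(I,H \right)} = \left(-3\right) 3 = -9$)
$w{\left(O,X \right)} = 6$
$F{\left(Z \right)} = 81$ ($F{\left(Z \right)} = \left(-9 + 0\right)^{2} = \left(-9\right)^{2} = 81$)
$\left(18 \left(-20\right) - 9\right) - F{\left(w{\left(4,4 \right)} \right)} = \left(18 \left(-20\right) - 9\right) - 81 = \left(-360 - 9\right) - 81 = -369 - 81 = -450$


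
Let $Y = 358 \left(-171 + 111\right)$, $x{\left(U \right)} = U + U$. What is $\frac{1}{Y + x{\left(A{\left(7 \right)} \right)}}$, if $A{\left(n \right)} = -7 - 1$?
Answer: $- \frac{1}{21496} \approx -4.652 \cdot 10^{-5}$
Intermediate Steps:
$A{\left(n \right)} = -8$
$x{\left(U \right)} = 2 U$
$Y = -21480$ ($Y = 358 \left(-60\right) = -21480$)
$\frac{1}{Y + x{\left(A{\left(7 \right)} \right)}} = \frac{1}{-21480 + 2 \left(-8\right)} = \frac{1}{-21480 - 16} = \frac{1}{-21496} = - \frac{1}{21496}$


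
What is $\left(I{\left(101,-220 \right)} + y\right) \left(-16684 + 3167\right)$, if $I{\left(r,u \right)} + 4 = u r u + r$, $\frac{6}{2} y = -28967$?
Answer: $- \frac{197841894908}{3} \approx -6.5947 \cdot 10^{10}$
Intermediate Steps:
$y = - \frac{28967}{3}$ ($y = \frac{1}{3} \left(-28967\right) = - \frac{28967}{3} \approx -9655.7$)
$I{\left(r,u \right)} = -4 + r + r u^{2}$ ($I{\left(r,u \right)} = -4 + \left(u r u + r\right) = -4 + \left(r u u + r\right) = -4 + \left(r u^{2} + r\right) = -4 + \left(r + r u^{2}\right) = -4 + r + r u^{2}$)
$\left(I{\left(101,-220 \right)} + y\right) \left(-16684 + 3167\right) = \left(\left(-4 + 101 + 101 \left(-220\right)^{2}\right) - \frac{28967}{3}\right) \left(-16684 + 3167\right) = \left(\left(-4 + 101 + 101 \cdot 48400\right) - \frac{28967}{3}\right) \left(-13517\right) = \left(\left(-4 + 101 + 4888400\right) - \frac{28967}{3}\right) \left(-13517\right) = \left(4888497 - \frac{28967}{3}\right) \left(-13517\right) = \frac{14636524}{3} \left(-13517\right) = - \frac{197841894908}{3}$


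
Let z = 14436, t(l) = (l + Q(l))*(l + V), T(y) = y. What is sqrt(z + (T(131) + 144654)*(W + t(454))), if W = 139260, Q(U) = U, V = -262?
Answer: 12*sqrt(315305634) ≈ 2.1308e+5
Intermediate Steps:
t(l) = 2*l*(-262 + l) (t(l) = (l + l)*(l - 262) = (2*l)*(-262 + l) = 2*l*(-262 + l))
sqrt(z + (T(131) + 144654)*(W + t(454))) = sqrt(14436 + (131 + 144654)*(139260 + 2*454*(-262 + 454))) = sqrt(14436 + 144785*(139260 + 2*454*192)) = sqrt(14436 + 144785*(139260 + 174336)) = sqrt(14436 + 144785*313596) = sqrt(14436 + 45403996860) = sqrt(45404011296) = 12*sqrt(315305634)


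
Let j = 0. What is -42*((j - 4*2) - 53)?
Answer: 2562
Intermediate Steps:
-42*((j - 4*2) - 53) = -42*((0 - 4*2) - 53) = -42*((0 - 8) - 53) = -42*(-8 - 53) = -42*(-61) = 2562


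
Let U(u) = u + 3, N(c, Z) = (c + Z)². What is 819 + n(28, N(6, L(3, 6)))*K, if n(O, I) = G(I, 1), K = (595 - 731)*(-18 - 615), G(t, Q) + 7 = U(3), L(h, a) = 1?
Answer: -85269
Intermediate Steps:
N(c, Z) = (Z + c)²
U(u) = 3 + u
G(t, Q) = -1 (G(t, Q) = -7 + (3 + 3) = -7 + 6 = -1)
K = 86088 (K = -136*(-633) = 86088)
n(O, I) = -1
819 + n(28, N(6, L(3, 6)))*K = 819 - 1*86088 = 819 - 86088 = -85269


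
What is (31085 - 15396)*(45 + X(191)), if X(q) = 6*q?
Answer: 18685599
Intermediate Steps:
(31085 - 15396)*(45 + X(191)) = (31085 - 15396)*(45 + 6*191) = 15689*(45 + 1146) = 15689*1191 = 18685599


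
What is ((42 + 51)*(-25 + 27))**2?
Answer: 34596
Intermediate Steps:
((42 + 51)*(-25 + 27))**2 = (93*2)**2 = 186**2 = 34596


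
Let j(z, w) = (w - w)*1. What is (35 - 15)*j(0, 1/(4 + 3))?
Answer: 0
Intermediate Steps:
j(z, w) = 0 (j(z, w) = 0*1 = 0)
(35 - 15)*j(0, 1/(4 + 3)) = (35 - 15)*0 = 20*0 = 0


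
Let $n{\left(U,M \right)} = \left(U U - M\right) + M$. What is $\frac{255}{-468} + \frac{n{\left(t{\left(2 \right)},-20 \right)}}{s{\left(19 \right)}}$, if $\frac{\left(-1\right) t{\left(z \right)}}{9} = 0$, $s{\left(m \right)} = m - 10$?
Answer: $- \frac{85}{156} \approx -0.54487$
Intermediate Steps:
$s{\left(m \right)} = -10 + m$
$t{\left(z \right)} = 0$ ($t{\left(z \right)} = \left(-9\right) 0 = 0$)
$n{\left(U,M \right)} = U^{2}$ ($n{\left(U,M \right)} = \left(U^{2} - M\right) + M = U^{2}$)
$\frac{255}{-468} + \frac{n{\left(t{\left(2 \right)},-20 \right)}}{s{\left(19 \right)}} = \frac{255}{-468} + \frac{0^{2}}{-10 + 19} = 255 \left(- \frac{1}{468}\right) + \frac{0}{9} = - \frac{85}{156} + 0 \cdot \frac{1}{9} = - \frac{85}{156} + 0 = - \frac{85}{156}$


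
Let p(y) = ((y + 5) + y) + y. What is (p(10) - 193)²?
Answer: 24964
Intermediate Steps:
p(y) = 5 + 3*y (p(y) = ((5 + y) + y) + y = (5 + 2*y) + y = 5 + 3*y)
(p(10) - 193)² = ((5 + 3*10) - 193)² = ((5 + 30) - 193)² = (35 - 193)² = (-158)² = 24964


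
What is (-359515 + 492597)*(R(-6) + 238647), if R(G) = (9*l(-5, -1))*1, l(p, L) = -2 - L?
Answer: 31758422316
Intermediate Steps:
R(G) = -9 (R(G) = (9*(-2 - 1*(-1)))*1 = (9*(-2 + 1))*1 = (9*(-1))*1 = -9*1 = -9)
(-359515 + 492597)*(R(-6) + 238647) = (-359515 + 492597)*(-9 + 238647) = 133082*238638 = 31758422316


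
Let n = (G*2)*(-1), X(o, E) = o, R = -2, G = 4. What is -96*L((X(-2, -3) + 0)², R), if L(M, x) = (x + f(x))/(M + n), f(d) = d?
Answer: -96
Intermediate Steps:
n = -8 (n = (4*2)*(-1) = 8*(-1) = -8)
L(M, x) = 2*x/(-8 + M) (L(M, x) = (x + x)/(M - 8) = (2*x)/(-8 + M) = 2*x/(-8 + M))
-96*L((X(-2, -3) + 0)², R) = -192*(-2)/(-8 + (-2 + 0)²) = -192*(-2)/(-8 + (-2)²) = -192*(-2)/(-8 + 4) = -192*(-2)/(-4) = -192*(-2)*(-1)/4 = -96*1 = -96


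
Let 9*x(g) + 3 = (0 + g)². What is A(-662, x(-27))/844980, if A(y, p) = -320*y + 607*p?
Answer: 391207/1267470 ≈ 0.30865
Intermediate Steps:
x(g) = -⅓ + g²/9 (x(g) = -⅓ + (0 + g)²/9 = -⅓ + g²/9)
A(-662, x(-27))/844980 = (-320*(-662) + 607*(-⅓ + (⅑)*(-27)²))/844980 = (211840 + 607*(-⅓ + (⅑)*729))*(1/844980) = (211840 + 607*(-⅓ + 81))*(1/844980) = (211840 + 607*(242/3))*(1/844980) = (211840 + 146894/3)*(1/844980) = (782414/3)*(1/844980) = 391207/1267470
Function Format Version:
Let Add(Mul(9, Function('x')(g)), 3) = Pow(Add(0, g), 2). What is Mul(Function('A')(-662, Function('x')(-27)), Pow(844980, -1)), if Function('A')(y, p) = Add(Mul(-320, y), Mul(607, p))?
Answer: Rational(391207, 1267470) ≈ 0.30865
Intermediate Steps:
Function('x')(g) = Add(Rational(-1, 3), Mul(Rational(1, 9), Pow(g, 2))) (Function('x')(g) = Add(Rational(-1, 3), Mul(Rational(1, 9), Pow(Add(0, g), 2))) = Add(Rational(-1, 3), Mul(Rational(1, 9), Pow(g, 2))))
Mul(Function('A')(-662, Function('x')(-27)), Pow(844980, -1)) = Mul(Add(Mul(-320, -662), Mul(607, Add(Rational(-1, 3), Mul(Rational(1, 9), Pow(-27, 2))))), Pow(844980, -1)) = Mul(Add(211840, Mul(607, Add(Rational(-1, 3), Mul(Rational(1, 9), 729)))), Rational(1, 844980)) = Mul(Add(211840, Mul(607, Add(Rational(-1, 3), 81))), Rational(1, 844980)) = Mul(Add(211840, Mul(607, Rational(242, 3))), Rational(1, 844980)) = Mul(Add(211840, Rational(146894, 3)), Rational(1, 844980)) = Mul(Rational(782414, 3), Rational(1, 844980)) = Rational(391207, 1267470)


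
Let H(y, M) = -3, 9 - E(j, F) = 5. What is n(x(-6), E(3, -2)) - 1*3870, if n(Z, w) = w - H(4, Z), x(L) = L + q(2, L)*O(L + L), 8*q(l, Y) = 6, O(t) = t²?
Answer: -3863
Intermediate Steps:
E(j, F) = 4 (E(j, F) = 9 - 1*5 = 9 - 5 = 4)
q(l, Y) = ¾ (q(l, Y) = (⅛)*6 = ¾)
x(L) = L + 3*L² (x(L) = L + 3*(L + L)²/4 = L + 3*(2*L)²/4 = L + 3*(4*L²)/4 = L + 3*L²)
n(Z, w) = 3 + w (n(Z, w) = w - 1*(-3) = w + 3 = 3 + w)
n(x(-6), E(3, -2)) - 1*3870 = (3 + 4) - 1*3870 = 7 - 3870 = -3863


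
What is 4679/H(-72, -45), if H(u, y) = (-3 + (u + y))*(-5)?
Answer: 4679/600 ≈ 7.7983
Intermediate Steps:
H(u, y) = 15 - 5*u - 5*y (H(u, y) = (-3 + u + y)*(-5) = 15 - 5*u - 5*y)
4679/H(-72, -45) = 4679/(15 - 5*(-72) - 5*(-45)) = 4679/(15 + 360 + 225) = 4679/600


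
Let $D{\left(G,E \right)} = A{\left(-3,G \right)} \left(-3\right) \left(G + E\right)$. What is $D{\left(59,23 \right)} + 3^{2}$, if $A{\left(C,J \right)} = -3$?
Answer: $747$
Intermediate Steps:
$D{\left(G,E \right)} = 9 E + 9 G$ ($D{\left(G,E \right)} = \left(-3\right) \left(-3\right) \left(G + E\right) = 9 \left(E + G\right) = 9 E + 9 G$)
$D{\left(59,23 \right)} + 3^{2} = \left(9 \cdot 23 + 9 \cdot 59\right) + 3^{2} = \left(207 + 531\right) + 9 = 738 + 9 = 747$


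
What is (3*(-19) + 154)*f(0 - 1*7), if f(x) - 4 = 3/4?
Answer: 1843/4 ≈ 460.75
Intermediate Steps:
f(x) = 19/4 (f(x) = 4 + 3/4 = 19/4)
(3*(-19) + 154)*f(0 - 1*7) = (3*(-19) + 154)*(19/4) = (-57 + 154)*(19/4) = 97*(19/4) = 1843/4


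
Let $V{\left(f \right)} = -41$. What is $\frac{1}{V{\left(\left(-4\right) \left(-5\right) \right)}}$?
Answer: $- \frac{1}{41} \approx -0.02439$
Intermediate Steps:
$\frac{1}{V{\left(\left(-4\right) \left(-5\right) \right)}} = \frac{1}{-41} = - \frac{1}{41}$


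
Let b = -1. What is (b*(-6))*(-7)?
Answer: -42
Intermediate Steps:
(b*(-6))*(-7) = -1*(-6)*(-7) = 6*(-7) = -42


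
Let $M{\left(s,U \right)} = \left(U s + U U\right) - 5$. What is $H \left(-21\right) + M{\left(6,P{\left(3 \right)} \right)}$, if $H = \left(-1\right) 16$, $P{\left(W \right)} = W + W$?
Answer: $403$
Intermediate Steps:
$P{\left(W \right)} = 2 W$
$H = -16$
$M{\left(s,U \right)} = -5 + U^{2} + U s$ ($M{\left(s,U \right)} = \left(U s + U^{2}\right) - 5 = \left(U^{2} + U s\right) - 5 = -5 + U^{2} + U s$)
$H \left(-21\right) + M{\left(6,P{\left(3 \right)} \right)} = \left(-16\right) \left(-21\right) + \left(-5 + \left(2 \cdot 3\right)^{2} + 2 \cdot 3 \cdot 6\right) = 336 + \left(-5 + 6^{2} + 6 \cdot 6\right) = 336 + \left(-5 + 36 + 36\right) = 336 + 67 = 403$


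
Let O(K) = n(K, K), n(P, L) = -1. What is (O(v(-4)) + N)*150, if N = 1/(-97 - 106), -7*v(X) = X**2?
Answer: -30600/203 ≈ -150.74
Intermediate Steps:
v(X) = -X**2/7
O(K) = -1
N = -1/203 (N = 1/(-203) = -1/203 ≈ -0.0049261)
(O(v(-4)) + N)*150 = (-1 - 1/203)*150 = -204/203*150 = -30600/203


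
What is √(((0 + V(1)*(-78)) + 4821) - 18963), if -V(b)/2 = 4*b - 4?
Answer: I*√14142 ≈ 118.92*I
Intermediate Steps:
V(b) = 8 - 8*b (V(b) = -2*(4*b - 4) = -2*(-4 + 4*b) = 8 - 8*b)
√(((0 + V(1)*(-78)) + 4821) - 18963) = √(((0 + (8 - 8*1)*(-78)) + 4821) - 18963) = √(((0 + (8 - 8)*(-78)) + 4821) - 18963) = √(((0 + 0*(-78)) + 4821) - 18963) = √(((0 + 0) + 4821) - 18963) = √((0 + 4821) - 18963) = √(4821 - 18963) = √(-14142) = I*√14142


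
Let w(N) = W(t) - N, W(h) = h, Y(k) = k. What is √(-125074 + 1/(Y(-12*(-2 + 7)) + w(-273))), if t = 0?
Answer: 7*I*√115805757/213 ≈ 353.66*I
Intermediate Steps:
w(N) = -N (w(N) = 0 - N = -N)
√(-125074 + 1/(Y(-12*(-2 + 7)) + w(-273))) = √(-125074 + 1/(-12*(-2 + 7) - 1*(-273))) = √(-125074 + 1/(-12*5 + 273)) = √(-125074 + 1/(-60 + 273)) = √(-125074 + 1/213) = √(-26640761/213) = 7*I*√115805757/213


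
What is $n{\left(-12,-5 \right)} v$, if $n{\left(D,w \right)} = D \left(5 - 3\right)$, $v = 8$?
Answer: $-192$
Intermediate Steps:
$n{\left(D,w \right)} = 2 D$ ($n{\left(D,w \right)} = D 2 = 2 D$)
$n{\left(-12,-5 \right)} v = 2 \left(-12\right) 8 = \left(-24\right) 8 = -192$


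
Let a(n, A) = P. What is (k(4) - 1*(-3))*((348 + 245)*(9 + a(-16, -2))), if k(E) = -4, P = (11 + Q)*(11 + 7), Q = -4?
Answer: -80055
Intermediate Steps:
P = 126 (P = (11 - 4)*(11 + 7) = 7*18 = 126)
a(n, A) = 126
(k(4) - 1*(-3))*((348 + 245)*(9 + a(-16, -2))) = (-4 - 1*(-3))*((348 + 245)*(9 + 126)) = (-4 + 3)*(593*135) = -1*80055 = -80055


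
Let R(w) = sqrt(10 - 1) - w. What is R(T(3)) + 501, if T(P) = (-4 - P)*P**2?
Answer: 567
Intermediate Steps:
T(P) = P**2*(-4 - P)
R(w) = 3 - w (R(w) = sqrt(9) - w = 3 - w)
R(T(3)) + 501 = (3 - 3**2*(-4 - 1*3)) + 501 = (3 - 9*(-4 - 3)) + 501 = (3 - 9*(-7)) + 501 = (3 - 1*(-63)) + 501 = (3 + 63) + 501 = 66 + 501 = 567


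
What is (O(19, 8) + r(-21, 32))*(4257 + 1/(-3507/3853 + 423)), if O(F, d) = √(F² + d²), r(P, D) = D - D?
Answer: 34616070185*√17/1626312 ≈ 87760.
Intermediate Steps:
r(P, D) = 0
(O(19, 8) + r(-21, 32))*(4257 + 1/(-3507/3853 + 423)) = (√(19² + 8²) + 0)*(4257 + 1/(-3507/3853 + 423)) = (√(361 + 64) + 0)*(4257 + 1/(-3507*1/3853 + 423)) = (√425 + 0)*(4257 + 1/(-3507/3853 + 423)) = (5*√17 + 0)*(4257 + 1/(1626312/3853)) = (5*√17)*(4257 + 3853/1626312) = (5*√17)*(6923214037/1626312) = 34616070185*√17/1626312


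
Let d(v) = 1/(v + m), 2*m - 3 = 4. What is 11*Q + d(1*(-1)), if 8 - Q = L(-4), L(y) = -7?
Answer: 827/5 ≈ 165.40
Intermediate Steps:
m = 7/2 (m = 3/2 + (½)*4 = 3/2 + 2 = 7/2 ≈ 3.5000)
Q = 15 (Q = 8 - 1*(-7) = 8 + 7 = 15)
d(v) = 1/(7/2 + v) (d(v) = 1/(v + 7/2) = 1/(7/2 + v))
11*Q + d(1*(-1)) = 11*15 + 2/(7 + 2*(1*(-1))) = 165 + 2/(7 + 2*(-1)) = 165 + 2/(7 - 2) = 165 + 2/5 = 165 + 2*(⅕) = 165 + ⅖ = 827/5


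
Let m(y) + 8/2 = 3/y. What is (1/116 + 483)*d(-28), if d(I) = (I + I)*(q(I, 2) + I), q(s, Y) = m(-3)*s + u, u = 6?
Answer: -92559908/29 ≈ -3.1917e+6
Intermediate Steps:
m(y) = -4 + 3/y
q(s, Y) = 6 - 5*s (q(s, Y) = (-4 + 3/(-3))*s + 6 = (-4 + 3*(-⅓))*s + 6 = (-4 - 1)*s + 6 = -5*s + 6 = 6 - 5*s)
d(I) = 2*I*(6 - 4*I) (d(I) = (I + I)*((6 - 5*I) + I) = (2*I)*(6 - 4*I) = 2*I*(6 - 4*I))
(1/116 + 483)*d(-28) = (1/116 + 483)*(4*(-28)*(3 - 2*(-28))) = (1/116 + 483)*(4*(-28)*(3 + 56)) = 56029*(4*(-28)*59)/116 = (56029/116)*(-6608) = -92559908/29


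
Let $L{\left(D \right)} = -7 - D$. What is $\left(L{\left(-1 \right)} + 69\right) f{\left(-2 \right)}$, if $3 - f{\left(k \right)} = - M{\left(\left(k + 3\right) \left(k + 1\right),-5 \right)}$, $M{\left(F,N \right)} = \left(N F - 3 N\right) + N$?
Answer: $1134$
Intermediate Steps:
$M{\left(F,N \right)} = - 2 N + F N$ ($M{\left(F,N \right)} = \left(F N - 3 N\right) + N = \left(- 3 N + F N\right) + N = - 2 N + F N$)
$f{\left(k \right)} = 13 - 5 \left(1 + k\right) \left(3 + k\right)$ ($f{\left(k \right)} = 3 - - \left(-5\right) \left(-2 + \left(k + 3\right) \left(k + 1\right)\right) = 3 - - \left(-5\right) \left(-2 + \left(3 + k\right) \left(1 + k\right)\right) = 3 - - \left(-5\right) \left(-2 + \left(1 + k\right) \left(3 + k\right)\right) = 3 - - (10 - 5 \left(1 + k\right) \left(3 + k\right)) = 3 - \left(-10 + 5 \left(1 + k\right) \left(3 + k\right)\right) = 13 - 5 \left(1 + k\right) \left(3 + k\right)$)
$\left(L{\left(-1 \right)} + 69\right) f{\left(-2 \right)} = \left(\left(-7 - -1\right) + 69\right) \left(-2 - -40 - 5 \left(-2\right)^{2}\right) = \left(\left(-7 + 1\right) + 69\right) \left(-2 + 40 - 20\right) = \left(-6 + 69\right) \left(-2 + 40 - 20\right) = 63 \cdot 18 = 1134$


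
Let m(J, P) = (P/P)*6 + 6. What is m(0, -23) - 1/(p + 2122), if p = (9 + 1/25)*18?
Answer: 685391/57118 ≈ 12.000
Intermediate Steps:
m(J, P) = 12 (m(J, P) = 1*6 + 6 = 6 + 6 = 12)
p = 4068/25 (p = (9 + 1/25)*18 = (226/25)*18 = 4068/25 ≈ 162.72)
m(0, -23) - 1/(p + 2122) = 12 - 1/(4068/25 + 2122) = 12 - 1/57118/25 = 12 - 1*25/57118 = 12 - 25/57118 = 685391/57118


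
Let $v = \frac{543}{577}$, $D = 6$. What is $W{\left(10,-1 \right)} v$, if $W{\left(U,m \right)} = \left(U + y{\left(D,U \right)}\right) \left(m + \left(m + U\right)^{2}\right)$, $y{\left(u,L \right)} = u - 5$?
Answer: $\frac{477840}{577} \approx 828.15$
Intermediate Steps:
$y{\left(u,L \right)} = -5 + u$ ($y{\left(u,L \right)} = u - 5 = -5 + u$)
$W{\left(U,m \right)} = \left(1 + U\right) \left(m + \left(U + m\right)^{2}\right)$ ($W{\left(U,m \right)} = \left(U + \left(-5 + 6\right)\right) \left(m + \left(m + U\right)^{2}\right) = \left(U + 1\right) \left(m + \left(U + m\right)^{2}\right) = \left(1 + U\right) \left(m + \left(U + m\right)^{2}\right)$)
$v = \frac{543}{577}$ ($v = 543 \cdot \frac{1}{577} = \frac{543}{577} \approx 0.94107$)
$W{\left(10,-1 \right)} v = \left(-1 + \left(10 - 1\right)^{2} + 10 \left(-1\right) + 10 \left(10 - 1\right)^{2}\right) \frac{543}{577} = \left(-1 + 9^{2} - 10 + 10 \cdot 9^{2}\right) \frac{543}{577} = \left(-1 + 81 - 10 + 10 \cdot 81\right) \frac{543}{577} = \left(-1 + 81 - 10 + 810\right) \frac{543}{577} = 880 \cdot \frac{543}{577} = \frac{477840}{577}$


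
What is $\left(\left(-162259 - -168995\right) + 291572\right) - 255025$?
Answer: $43283$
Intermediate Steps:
$\left(\left(-162259 - -168995\right) + 291572\right) - 255025 = \left(\left(-162259 + 168995\right) + 291572\right) - 255025 = \left(6736 + 291572\right) - 255025 = 298308 - 255025 = 43283$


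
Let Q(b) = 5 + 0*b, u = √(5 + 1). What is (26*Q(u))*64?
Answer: 8320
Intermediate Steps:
u = √6 ≈ 2.4495
Q(b) = 5 (Q(b) = 5 + 0 = 5)
(26*Q(u))*64 = (26*5)*64 = 130*64 = 8320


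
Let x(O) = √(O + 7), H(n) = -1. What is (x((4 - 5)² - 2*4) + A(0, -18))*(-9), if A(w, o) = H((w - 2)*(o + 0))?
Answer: 9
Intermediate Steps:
A(w, o) = -1
x(O) = √(7 + O)
(x((4 - 5)² - 2*4) + A(0, -18))*(-9) = (√(7 + ((4 - 5)² - 2*4)) - 1)*(-9) = (√(7 + ((-1)² - 8)) - 1)*(-9) = (√(7 + (1 - 8)) - 1)*(-9) = (√(7 - 7) - 1)*(-9) = (√0 - 1)*(-9) = (0 - 1)*(-9) = -1*(-9) = 9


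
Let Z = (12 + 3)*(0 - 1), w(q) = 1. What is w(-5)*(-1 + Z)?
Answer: -16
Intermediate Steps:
Z = -15 (Z = 15*(-1) = -15)
w(-5)*(-1 + Z) = 1*(-1 - 15) = 1*(-16) = -16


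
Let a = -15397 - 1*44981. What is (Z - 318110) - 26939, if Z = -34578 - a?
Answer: -319249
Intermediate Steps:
a = -60378 (a = -15397 - 44981 = -60378)
Z = 25800 (Z = -34578 - 1*(-60378) = -34578 + 60378 = 25800)
(Z - 318110) - 26939 = (25800 - 318110) - 26939 = -292310 - 26939 = -319249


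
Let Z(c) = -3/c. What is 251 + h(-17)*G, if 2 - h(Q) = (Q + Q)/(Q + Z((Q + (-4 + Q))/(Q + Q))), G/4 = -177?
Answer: 637/11 ≈ 57.909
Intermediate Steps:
G = -708 (G = 4*(-177) = -708)
h(Q) = 2 - 2*Q/(Q - 6*Q/(-4 + 2*Q)) (h(Q) = 2 - (Q + Q)/(Q - 3*(Q + Q)/(Q + (-4 + Q))) = 2 - 2*Q/(Q - 3*2*Q/(-4 + 2*Q)) = 2 - 2*Q/(Q - 6*Q/(-4 + 2*Q)))
251 + h(-17)*G = 251 - 6/(-5 - 17)*(-708) = 251 - 6/(-22)*(-708) = 251 - 6*(-1/22)*(-708) = 251 + (3/11)*(-708) = 251 - 2124/11 = 637/11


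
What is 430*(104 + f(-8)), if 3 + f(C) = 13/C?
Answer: 170925/4 ≈ 42731.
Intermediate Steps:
f(C) = -3 + 13/C
430*(104 + f(-8)) = 430*(104 + (-3 + 13/(-8))) = 430*(104 + (-3 + 13*(-⅛))) = 430*(104 + (-3 - 13/8)) = 430*(104 - 37/8) = 430*(795/8) = 170925/4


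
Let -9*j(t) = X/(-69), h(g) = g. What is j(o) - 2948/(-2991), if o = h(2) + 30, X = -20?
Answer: 590296/619137 ≈ 0.95342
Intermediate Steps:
o = 32 (o = 2 + 30 = 32)
j(t) = -20/621 (j(t) = -(-20)/(9*(-69)) = -(-20)*(-1)/(9*69) = -⅑*20/69 = -20/621)
j(o) - 2948/(-2991) = -20/621 - 2948/(-2991) = -20/621 - 2948*(-1)/2991 = -20/621 - 1*(-2948/2991) = -20/621 + 2948/2991 = 590296/619137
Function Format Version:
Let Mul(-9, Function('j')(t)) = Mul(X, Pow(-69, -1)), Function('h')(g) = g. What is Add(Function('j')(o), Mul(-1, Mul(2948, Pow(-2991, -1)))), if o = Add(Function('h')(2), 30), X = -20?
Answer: Rational(590296, 619137) ≈ 0.95342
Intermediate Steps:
o = 32 (o = Add(2, 30) = 32)
Function('j')(t) = Rational(-20, 621) (Function('j')(t) = Mul(Rational(-1, 9), Mul(-20, Pow(-69, -1))) = Mul(Rational(-1, 9), Mul(-20, Rational(-1, 69))) = Mul(Rational(-1, 9), Rational(20, 69)) = Rational(-20, 621))
Add(Function('j')(o), Mul(-1, Mul(2948, Pow(-2991, -1)))) = Add(Rational(-20, 621), Mul(-1, Mul(2948, Pow(-2991, -1)))) = Add(Rational(-20, 621), Mul(-1, Mul(2948, Rational(-1, 2991)))) = Add(Rational(-20, 621), Mul(-1, Rational(-2948, 2991))) = Add(Rational(-20, 621), Rational(2948, 2991)) = Rational(590296, 619137)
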